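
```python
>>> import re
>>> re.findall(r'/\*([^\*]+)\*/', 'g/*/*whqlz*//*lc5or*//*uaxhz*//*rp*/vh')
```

['whqlz', 'lc5or', 'uaxhz', 'rp']

Walking the string: at [3:12] match '/*whqlz*/', group 1 = 'whqlz'; at [12:21] match '/*lc5or*/', group 1 = 'lc5or'; at [21:30] match '/*uaxhz*/', group 1 = 'uaxhz'; at [30:36] match '/*rp*/', group 1 = 'rp'.
With a single group, `findall` returns only what that group captured — 4 items.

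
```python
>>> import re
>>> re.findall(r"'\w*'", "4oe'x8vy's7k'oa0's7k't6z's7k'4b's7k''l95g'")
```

Since nothing is captured, `findall` lists the 5 matched substrings directly.

["'x8vy'", "'oa0'", "'t6z'", "'4b'", "''"]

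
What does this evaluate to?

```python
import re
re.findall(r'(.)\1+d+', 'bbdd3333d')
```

A backreference is literal: `\1` must see the identical characters the first group matched.
Scanning left to right: at [0:4] match 'bbdd', group 1 = 'b'; at [4:9] match '3333d', group 1 = '3'.
With a single group, `findall` returns only what that group captured — 2 items.

['b', '3']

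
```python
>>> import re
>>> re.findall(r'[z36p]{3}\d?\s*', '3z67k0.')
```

['3z67']

This matches exactly 3 of one of [z36p]; then optionally a digit, then zero or more of whitespace.
Walking the string: at [0:4] → '3z67'.
`findall` yields the raw match text (1 of them) because the pattern has no groups.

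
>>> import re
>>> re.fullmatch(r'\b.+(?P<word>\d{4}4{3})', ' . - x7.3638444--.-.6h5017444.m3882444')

None

Pattern: a word boundary (`\b`, zero-width); then one or more of any character; then exactly 4 of a digit, then exactly 3 of a literal '4' (captured as 'word').
`re.fullmatch` requires the pattern to consume the entire string.
Here the string isn't matched end-to-end, so the call returns None.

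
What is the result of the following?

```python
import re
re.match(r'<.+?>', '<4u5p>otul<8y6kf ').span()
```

(0, 6)

`re.match` only tries the pattern at the start of the string.
The match spans [0:6] → '<4u5p>'.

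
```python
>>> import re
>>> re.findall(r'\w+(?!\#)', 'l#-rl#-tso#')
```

The negative lookaround is zero-width — it rules out positions where the adjacent text would match, without consuming anything.
Scanning left to right: at [3:4] → 'r'; at [7:9] → 'ts'.
Since nothing is captured, `findall` lists the 2 matched substrings directly.

['r', 'ts']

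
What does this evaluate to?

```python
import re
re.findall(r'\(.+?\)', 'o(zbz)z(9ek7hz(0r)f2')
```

Lazy quantifiers expand one character at a time until the remainder of the pattern can match.
Scanning left to right: at [1:6] → '(zbz)'; at [7:18] → '(9ek7hz(0r)'.
No capturing groups, so `findall` returns the 2 full match strings.

['(zbz)', '(9ek7hz(0r)']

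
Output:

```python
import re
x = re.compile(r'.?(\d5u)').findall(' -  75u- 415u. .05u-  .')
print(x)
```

['75u', '15u', '05u']

This matches optionally any character; then a digit, then the literal '5u' (captured).
Matches: at [3:7] match ' 75u', group 1 = '75u'; at [9:13] match '415u', group 1 = '15u'; at [15:19] match '.05u', group 1 = '05u'.
Because there's exactly one group, `findall` drops the full match and keeps group 1 from each hit.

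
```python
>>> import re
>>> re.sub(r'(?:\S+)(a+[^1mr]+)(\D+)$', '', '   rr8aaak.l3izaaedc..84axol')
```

'   '

The pattern matches one or more of a non-whitespace character (non-capturing group); then one or more of the literal 'a', then one or more of any character except [1mr] (captured); then one or more of a non-digit (captured); then anchored at the end.
Each match is replaced by ''.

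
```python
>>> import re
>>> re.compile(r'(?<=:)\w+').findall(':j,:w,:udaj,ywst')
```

The lookaround is zero-width — it requires the adjacent text to match without consuming it, so the asserted text isn't part of the match.
Scanning left to right: at [1:2] → 'j'; at [4:5] → 'w'; at [7:11] → 'udaj'.
`findall` yields the raw match text (3 of them) because the pattern has no groups.

['j', 'w', 'udaj']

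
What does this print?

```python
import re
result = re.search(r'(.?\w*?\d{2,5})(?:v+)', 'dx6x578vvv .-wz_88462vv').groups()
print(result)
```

This matches optionally any character, then zero or more of a word character (lazy), then 2 to 5 of a digit (captured); then one or more of a literal 'v' (non-capturing group).
`re.search` tries every starting position until one works.
The match spans [0:10] → 'dx6x578vvv'.
Captured: group 1 = 'dx6x578'.

('dx6x578',)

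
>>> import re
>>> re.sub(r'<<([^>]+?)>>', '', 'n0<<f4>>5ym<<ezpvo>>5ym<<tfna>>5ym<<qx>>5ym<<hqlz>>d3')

'n05ym5ym5ym5ymd3'

`sub` substitutes '' at each match site.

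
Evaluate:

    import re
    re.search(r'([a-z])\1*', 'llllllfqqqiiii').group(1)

'l'

The match spans [0:6] → 'llllll'.
Captured: group 1 = 'l'.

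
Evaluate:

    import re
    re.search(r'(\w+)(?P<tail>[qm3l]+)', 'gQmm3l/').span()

(0, 6)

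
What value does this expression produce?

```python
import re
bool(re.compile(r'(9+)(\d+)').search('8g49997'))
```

True

The match spans [3:7] → '9997'.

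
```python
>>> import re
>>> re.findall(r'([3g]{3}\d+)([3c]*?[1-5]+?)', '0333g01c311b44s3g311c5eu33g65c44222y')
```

Pattern: exactly 3 of one of [3g], then one or more of a digit (captured); then zero or more of one of [3c] (lazy), then one or more of a character in [1-5] (lazy) (captured).
Because the quantifier is non-greedy, it stops expanding at the earliest point where the rest of the pattern can succeed.
Walking the string: at [2:9] match '33g01c3', groups = ('33g01', 'c3'); at [15:22] match '3g311c5', groups = ('3g311', 'c5'); at [24:31] match '33g65c4', groups = ('33g65', 'c4').
With 2 capturing groups, `findall` returns a 2-tuple per match.

[('33g01', 'c3'), ('3g311', 'c5'), ('33g65', 'c4')]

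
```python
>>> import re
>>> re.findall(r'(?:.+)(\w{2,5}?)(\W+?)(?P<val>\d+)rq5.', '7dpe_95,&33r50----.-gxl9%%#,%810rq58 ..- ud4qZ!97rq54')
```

Pattern: one or more of any character (non-capturing group); then 2 to 5 of a word character (lazy) (captured); then one or more of a non-word character (lazy) (captured); then one or more of a digit (captured as 'val'); then the literal 'rq5', then any character.
Walking the string: at [0:53] match '7dpe_95,&33r50----.-gxl9%%#,%810rq58 ..- ud4qZ!97rq54', groups = ('qZ', '!', '97').
With 3 capturing groups, `findall` returns a 3-tuple per match.

[('qZ', '!', '97')]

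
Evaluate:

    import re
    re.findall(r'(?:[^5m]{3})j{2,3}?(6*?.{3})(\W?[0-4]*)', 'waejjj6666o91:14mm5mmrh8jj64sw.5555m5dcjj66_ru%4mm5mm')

[('j66', ''), ('64s', '')]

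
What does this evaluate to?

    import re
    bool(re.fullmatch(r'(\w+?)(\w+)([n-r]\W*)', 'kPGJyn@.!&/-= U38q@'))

False

`re.fullmatch` is like wrapping the pattern in `^…$` (in single-line mode).
Here the string isn't matched end-to-end, so the call returns None, and `bool(None)` is False.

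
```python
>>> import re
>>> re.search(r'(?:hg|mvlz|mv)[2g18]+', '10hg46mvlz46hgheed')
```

Here nothing in the string fits, so the call returns None.

None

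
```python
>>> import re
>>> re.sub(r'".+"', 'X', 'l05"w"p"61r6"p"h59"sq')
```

'l05Xsq'

Matches: at [3:19] → '"w"p"61r6"p"h59"'.
Every occurrence is swapped for 'X'.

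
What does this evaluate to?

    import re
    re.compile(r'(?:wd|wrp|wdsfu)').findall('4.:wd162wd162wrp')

With no groups in the pattern, `findall` gives back each whole match — 3 here.

['wd', 'wd', 'wrp']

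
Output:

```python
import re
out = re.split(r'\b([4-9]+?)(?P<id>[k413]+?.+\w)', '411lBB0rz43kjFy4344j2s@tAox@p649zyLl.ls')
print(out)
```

Pattern: a word boundary (`\b`, zero-width); then one or more of a character in [4-9] (lazy) (captured); then one or more of one of [k413] (lazy), then one or more of any character, then a word character (captured as 'id').
With a capturing group present, the delimiter's captured portion is kept in the result list.

['', '4', '11lBB0rz43kjFy4344j2s@tAox@p649zyLl.ls', '']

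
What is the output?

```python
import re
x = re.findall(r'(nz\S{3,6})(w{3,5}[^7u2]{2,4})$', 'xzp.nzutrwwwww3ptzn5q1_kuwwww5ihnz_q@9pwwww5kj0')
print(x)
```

[('nz_q@9pw', 'www5kj0')]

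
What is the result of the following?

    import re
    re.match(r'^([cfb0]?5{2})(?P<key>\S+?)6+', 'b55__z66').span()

(0, 8)

This matches anchored at the start of the string; then optionally one of [cfb0], then exactly 2 of the literal '5' (captured); then one or more of a non-whitespace character (lazy) (captured as 'key'); then one or more of a literal '6'.
`re.match` only tries the pattern at the start of the string.
The match spans [0:8] → 'b55__z66'.
Captured: group 1 = 'b55', group 2 = '__z'.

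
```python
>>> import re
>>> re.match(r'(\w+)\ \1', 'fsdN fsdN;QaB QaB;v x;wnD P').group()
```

`match` is anchored at position 0; if the pattern doesn't fit there, it returns None.
The match spans [0:9] → 'fsdN fsdN'.

'fsdN fsdN'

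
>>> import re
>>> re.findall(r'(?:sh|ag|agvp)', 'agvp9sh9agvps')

['ag', 'sh', 'ag']

Branches in `(...|...)` are attempted left-to-right; the first branch that allows the whole pattern to succeed is taken.
Matches: at [0:2] → 'ag'; at [5:7] → 'sh'; at [8:10] → 'ag'.
Since nothing is captured, `findall` lists the 3 matched substrings directly.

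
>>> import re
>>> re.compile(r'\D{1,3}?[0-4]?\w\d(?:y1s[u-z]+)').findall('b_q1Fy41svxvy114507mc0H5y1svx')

['mc0H5y1svx']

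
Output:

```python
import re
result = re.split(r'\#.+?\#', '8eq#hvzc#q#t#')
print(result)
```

['8eq', 'q', '']

The string is cut at each match, leaving 3 pieces.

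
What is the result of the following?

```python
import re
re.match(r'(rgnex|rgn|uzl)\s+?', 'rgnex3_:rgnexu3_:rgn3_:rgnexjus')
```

None

`re.match` only tries the pattern at the start of the string.
Here position 0 doesn't satisfy it, so the call returns None.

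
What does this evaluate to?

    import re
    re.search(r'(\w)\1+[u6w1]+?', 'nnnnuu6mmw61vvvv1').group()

'nnnnu'

`\1` is not a pattern — it's the concrete string captured by group 1, re-applied verbatim.
`search` walks the string left to right and returns the first match it finds.
The match spans [0:5] → 'nnnnu'.
Captured: group 1 = 'n'.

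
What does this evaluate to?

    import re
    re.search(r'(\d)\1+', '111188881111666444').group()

'1111'

A backreference is literal: `\1` must see the identical characters the first group matched.
The match spans [0:4] → '1111'.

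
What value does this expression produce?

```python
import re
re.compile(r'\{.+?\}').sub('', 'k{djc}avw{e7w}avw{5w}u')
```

'kavwavwu'

With the lazy modifier that quantifier settles for the fewest repetitions that let the rest of the pattern succeed (the atoms after it are unaffected and can still be greedy).
`sub` substitutes '' at each match site.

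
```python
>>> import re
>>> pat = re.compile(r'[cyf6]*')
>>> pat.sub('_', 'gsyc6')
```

Pattern: zero or more of one of [cyf6].
Matches: at [0:0] → ''; at [1:1] → ''; at [2:5] → 'yc6'; at [5:5] → ''.
`sub` substitutes '_' at each match site.

'_g_s__'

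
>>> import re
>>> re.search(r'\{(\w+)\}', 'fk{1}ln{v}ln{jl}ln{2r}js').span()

(2, 5)

Unlike `match`, `search` isn't anchored — it looks for the pattern anywhere in the string.
The match spans [2:5] → '{1}'.
Captured: group 1 = '1'.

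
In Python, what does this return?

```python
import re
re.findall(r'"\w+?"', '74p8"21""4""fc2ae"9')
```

['"21"', '"4"', '"fc2ae"']

Walking the string: at [4:8] → '"21"'; at [8:11] → '"4"'; at [11:18] → '"fc2ae"'.
Since nothing is captured, `findall` lists the 3 matched substrings directly.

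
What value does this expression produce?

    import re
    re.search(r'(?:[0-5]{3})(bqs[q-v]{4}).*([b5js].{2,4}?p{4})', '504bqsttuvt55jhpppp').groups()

('bqsttuv', '5jhpppp')

The match spans [0:19] → '504bqsttuvt55jhpppp'.
Captured: group 1 = 'bqsttuv', group 2 = '5jhpppp'.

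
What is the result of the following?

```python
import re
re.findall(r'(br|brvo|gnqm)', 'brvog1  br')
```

['br', 'br']

The regex engine tests alternatives in the order written; an earlier branch that matches wins even if a later one would match more.
Walking the string: at [0:2] match 'br', group 1 = 'br'; at [8:10] match 'br', group 1 = 'br'.
One capturing group, so `findall` returns just the captured substring from each match — 2 in all.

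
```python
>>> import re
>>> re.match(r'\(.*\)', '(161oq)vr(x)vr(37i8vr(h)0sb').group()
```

With `match`, the pattern is implicitly anchored at the beginning.
The match spans [0:24] → '(161oq)vr(x)vr(37i8vr(h)'.

'(161oq)vr(x)vr(37i8vr(h)'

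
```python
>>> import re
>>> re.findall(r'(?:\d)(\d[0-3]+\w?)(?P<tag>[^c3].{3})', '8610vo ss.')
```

Pattern: a digit (non-capturing group); then a digit, then one or more of a character in [0-3], then optionally a word character (captured); then any character except [c3], then exactly 3 of any character (captured as 'tag').
Scanning left to right: at [0:9] match '8610vo ss', groups = ('610v', 'o ss').
Multiple groups make `findall` return tuples — one 2-tuple for the one match.

[('610v', 'o ss')]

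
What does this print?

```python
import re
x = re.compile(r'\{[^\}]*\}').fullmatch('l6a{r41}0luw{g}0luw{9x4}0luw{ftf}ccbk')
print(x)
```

`re.fullmatch` requires the pattern to consume the entire string.
Here there's no way to consume every character, so the call returns None.

None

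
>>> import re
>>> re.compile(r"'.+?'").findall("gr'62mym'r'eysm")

The `?` after the quantifier makes it lazy — it takes as little as possible before letting the rest of the pattern try.
Matches: at [2:9] → "'62mym'".
No capturing groups, so `findall` returns the 1 full match string.

["'62mym'"]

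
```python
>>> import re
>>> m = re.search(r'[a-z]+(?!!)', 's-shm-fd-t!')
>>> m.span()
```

(0, 1)

The negative lookahead/lookbehind blocks any match where the forbidden context is present.
`re.search` scans for the first position where the pattern succeeds.
The match spans [0:1] → 's'.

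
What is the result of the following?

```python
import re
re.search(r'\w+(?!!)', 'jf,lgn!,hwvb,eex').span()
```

(0, 2)

Because the assertion is negative and zero-width, positions next to the forbidden text are skipped.
`re.search` scans for the first position where the pattern succeeds.
The match spans [0:2] → 'jf'.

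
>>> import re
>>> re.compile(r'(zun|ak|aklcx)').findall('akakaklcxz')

['ak', 'ak', 'ak']

Alternation tries branches left to right and keeps the first one that lets the overall match succeed at that position.
Scanning left to right: at [0:2] match 'ak', group 1 = 'ak'; at [2:4] match 'ak', group 1 = 'ak'; at [4:6] match 'ak', group 1 = 'ak'.
One capturing group, so `findall` returns just the captured substring from each match — 3 in all.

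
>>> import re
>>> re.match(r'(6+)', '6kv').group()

'6'

With `match`, the pattern is implicitly anchored at the beginning.
The match spans [0:1] → '6'.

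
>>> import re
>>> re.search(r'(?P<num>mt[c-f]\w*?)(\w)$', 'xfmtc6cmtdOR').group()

Pattern: the literal 'mt', then a character in [c-f], then zero or more of a word character (lazy) (captured as 'num'); then a word character (captured); then anchored at the end.
Unlike `match`, `search` isn't anchored — it looks for the pattern anywhere in the string.
The match spans [2:12] → 'mtc6cmtdOR'.
Captured: group 1 = 'mtc6cmtdO', group 2 = 'R'.

'mtc6cmtdOR'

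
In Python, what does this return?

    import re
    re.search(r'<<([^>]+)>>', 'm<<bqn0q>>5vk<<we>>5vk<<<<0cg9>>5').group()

'<<bqn0q>>'

`re.search` tries every starting position until one works.
The match spans [1:10] → '<<bqn0q>>'.
Captured: group 1 = 'bqn0q'.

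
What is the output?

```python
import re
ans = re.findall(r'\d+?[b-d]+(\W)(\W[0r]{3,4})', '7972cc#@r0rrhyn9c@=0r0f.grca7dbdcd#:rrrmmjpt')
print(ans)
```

[('#', '@r0rr'), ('@', '=0r0'), ('#', ':rrr')]

Pattern: one or more of a digit (lazy); then one or more of a character in [b-d]; then a non-word character (captured); then a non-word character, then 3 to 4 of one of [0r] (captured).
Matches: at [0:12] match '7972cc#@r0rr', groups = ('#', '@r0rr'); at [15:22] match '9c@=0r0', groups = ('@', '=0r0'); at [28:39] match '7dbdcd#:rrr', groups = ('#', ':rrr').
With 2 capturing groups, `findall` returns a 2-tuple per match.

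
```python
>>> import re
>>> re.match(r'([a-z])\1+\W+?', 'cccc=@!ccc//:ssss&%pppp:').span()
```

(0, 5)

`re.match` won't scan ahead — the pattern has to work from the very first character.
The match spans [0:5] → 'cccc='.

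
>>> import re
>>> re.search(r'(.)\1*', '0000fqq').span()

(0, 4)

`\1` has to match the exact text group 1 already captured.
The match spans [0:4] → '0000'.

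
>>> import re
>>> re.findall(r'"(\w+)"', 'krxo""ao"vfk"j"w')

`findall` collects group 1 from each match (2 total).

['ao', 'j']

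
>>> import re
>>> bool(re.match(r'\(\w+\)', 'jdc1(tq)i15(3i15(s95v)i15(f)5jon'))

False

`re.match` won't scan ahead — the pattern has to work from the very first character.
Here the string doesn't start with a match, so the call returns None, and `bool(None)` is False.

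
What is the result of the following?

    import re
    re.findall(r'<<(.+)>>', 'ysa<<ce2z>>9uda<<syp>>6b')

['ce2z>>9uda<<syp']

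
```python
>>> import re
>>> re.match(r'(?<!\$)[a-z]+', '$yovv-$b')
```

None

A negative assertion filters positions out without eating any characters.
`match` is anchored at position 0; if the pattern doesn't fit there, it returns None.
Here the pattern fails at index 0, so the call returns None.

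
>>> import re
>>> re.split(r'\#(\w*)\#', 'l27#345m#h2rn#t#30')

['l27', '345m', 'h2rn', 't', '30']

Because the pattern has a capturing group, `split` also inserts each captured text between the pieces.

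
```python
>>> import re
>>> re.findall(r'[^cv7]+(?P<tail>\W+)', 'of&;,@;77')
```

[';']

Pattern: one or more of any character except [cv7]; then one or more of a non-word character (captured as 'tail').
`findall` collects group 1 from the one match (1 total).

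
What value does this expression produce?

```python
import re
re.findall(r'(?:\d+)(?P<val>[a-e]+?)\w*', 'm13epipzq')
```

This matches one or more of a digit (non-capturing group); then one or more of a character in [a-e] (lazy) (captured as 'val'); then zero or more of a word character.
Because there's exactly one group, `findall` drops the full match and keeps group 1 from the one hit.

['e']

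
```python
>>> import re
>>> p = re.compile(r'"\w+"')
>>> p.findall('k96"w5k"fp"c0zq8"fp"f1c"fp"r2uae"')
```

`findall` yields the raw match text (4 of them) because the pattern has no groups.

['"w5k"', '"c0zq8"', '"f1c"', '"r2uae"']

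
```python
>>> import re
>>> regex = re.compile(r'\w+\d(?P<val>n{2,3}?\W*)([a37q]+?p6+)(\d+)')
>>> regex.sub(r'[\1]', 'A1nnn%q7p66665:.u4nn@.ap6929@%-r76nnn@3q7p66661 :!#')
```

The pattern matches one or more of a word character; then a digit; then 2 to 3 of a literal 'n' (lazy), then zero or more of a non-word character (captured as 'val'); then one or more of one of [a37q] (lazy), then the literal 'p', then one or more of a literal '6' (captured); then one or more of a digit (captured).
The replacement refers to a captured group, so each match is rewritten using its own captured text.

'[nnn%]:.[nn@.]@%-[nnn@] :!#'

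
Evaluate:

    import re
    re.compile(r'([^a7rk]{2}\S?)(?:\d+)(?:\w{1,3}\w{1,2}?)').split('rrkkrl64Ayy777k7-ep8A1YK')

['rrkkr', 'l6', '77k7', '-ep', '']

The pattern matches exactly 2 of any character except [a7rk], then optionally a non-whitespace character (captured); then one or more of a digit (non-capturing group); then 1 to 3 of a word character, then 1 to 2 of a word character (lazy) (non-capturing group).
The group in the pattern means `split` returns the separators' captures alongside the pieces.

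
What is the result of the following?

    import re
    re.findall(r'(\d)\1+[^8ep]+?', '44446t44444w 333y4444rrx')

After group 1 captures some text, `\1` only succeeds where that same text appears again.
Walking the string: at [0:5] match '44446', group 1 = '4'; at [6:12] match '44444w', group 1 = '4'; at [13:17] match '333y', group 1 = '3'; at [17:22] match '4444r', group 1 = '4'.
Because there's exactly one group, `findall` drops the full match and keeps group 1 from each hit.

['4', '4', '3', '4']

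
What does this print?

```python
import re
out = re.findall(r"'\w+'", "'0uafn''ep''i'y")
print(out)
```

No capturing groups, so `findall` returns the 3 full match strings.

["'0uafn'", "'ep'", "'i'"]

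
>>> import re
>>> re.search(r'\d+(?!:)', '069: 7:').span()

(0, 2)

Because the assertion is negative and zero-width, positions next to the forbidden text are skipped.
The match spans [0:2] → '06'.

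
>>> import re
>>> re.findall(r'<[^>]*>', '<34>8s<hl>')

Scanning left to right: at [0:4] → '<34>'; at [6:10] → '<hl>'.
No capturing groups, so `findall` returns the 2 full match strings.

['<34>', '<hl>']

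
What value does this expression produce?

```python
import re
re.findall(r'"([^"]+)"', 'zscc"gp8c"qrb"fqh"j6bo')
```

['gp8c', 'fqh']

With a single group, `findall` returns only what that group captured — 2 items.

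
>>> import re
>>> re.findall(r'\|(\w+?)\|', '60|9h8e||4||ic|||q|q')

Matches: at [2:8] match '|9h8e|', group 1 = '9h8e'; at [8:11] match '|4|', group 1 = '4'; at [11:15] match '|ic|', group 1 = 'ic'; at [16:19] match '|q|', group 1 = 'q'.
Because there's exactly one group, `findall` drops the full match and keeps group 1 from each hit.

['9h8e', '4', 'ic', 'q']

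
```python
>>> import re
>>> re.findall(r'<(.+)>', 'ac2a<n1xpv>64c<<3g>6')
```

Scanning left to right: at [4:19] match '<n1xpv>64c<<3g>', group 1 = 'n1xpv>64c<<3g'.
With a single group, `findall` returns only what that group captured — 1 item.

['n1xpv>64c<<3g']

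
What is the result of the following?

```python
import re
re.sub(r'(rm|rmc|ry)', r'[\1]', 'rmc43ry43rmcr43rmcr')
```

The regex engine tests alternatives in the order written; an earlier branch that matches wins even if a later one would match more.
Matches: at [0:2] → 'rm'; at [5:7] → 'ry'; at [9:11] → 'rm'; at [15:17] → 'rm'.
The replacement refers to a captured group, so each match is rewritten using its own captured text.

'[rm]c43[ry]43[rm]cr43[rm]cr'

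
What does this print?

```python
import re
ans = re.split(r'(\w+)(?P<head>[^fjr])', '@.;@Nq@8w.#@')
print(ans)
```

Pattern: one or more of a word character (captured); then any character except [fjr] (captured as 'head').
Matches to split on: at [4:7] → 'Nq@'; at [7:10] → '8w.'.
`re.split` interleaves the captured-group text with the surrounding fragments.

['@.;@', 'Nq', '@', '', '8w', '.', '#@']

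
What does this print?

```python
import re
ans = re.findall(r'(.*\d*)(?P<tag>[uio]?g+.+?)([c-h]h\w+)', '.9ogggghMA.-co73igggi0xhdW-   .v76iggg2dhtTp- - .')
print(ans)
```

[('.9ogggghMA.-co73igggi0xhdW-   .v76igg', 'g2', 'dhtTp')]

This matches zero or more of any character, then zero or more of a digit (captured); then optionally one of [uio], then one or more of a literal 'g', then one or more of any character (lazy) (captured as 'tag'); then a character in [c-h], then a literal 'h', then one or more of a word character (captured).
Walking the string: at [0:44] match '.9ogggghMA.-co73igggi0xhdW-   .v76iggg2dhtTp', groups = ('.9ogggghMA.-co73igggi0xhdW-   .v76igg', 'g2', 'dhtTp').
`findall` packs the 3 group values into a tuple for every match.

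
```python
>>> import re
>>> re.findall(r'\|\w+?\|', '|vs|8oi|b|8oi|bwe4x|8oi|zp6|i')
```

['|vs|', '|b|', '|bwe4x|', '|zp6|']

Matches: at [0:4] → '|vs|'; at [7:10] → '|b|'; at [13:20] → '|bwe4x|'; at [23:28] → '|zp6|'.
With no groups in the pattern, `findall` gives back each whole match — 4 here.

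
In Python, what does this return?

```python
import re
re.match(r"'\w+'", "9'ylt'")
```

`re.match` won't scan ahead — the pattern has to work from the very first character.
Here the pattern fails at index 0, so the call returns None.

None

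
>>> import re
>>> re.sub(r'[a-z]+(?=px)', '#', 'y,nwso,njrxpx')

Because the assertion is zero-width, the text it checks is not consumed and won't appear in the result.
`sub` substitutes '#' at each match site.

'y,nwso,#px'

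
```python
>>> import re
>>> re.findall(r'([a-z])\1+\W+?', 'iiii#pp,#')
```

['i', 'p']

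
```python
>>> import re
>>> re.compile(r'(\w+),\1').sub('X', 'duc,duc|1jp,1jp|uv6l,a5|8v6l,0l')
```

'X|X|uv6l,a5|8v6l,0l'

`\1` is not a pattern — it's the concrete string captured by group 1, re-applied verbatim.
Matches: at [0:7] → 'duc,duc'; at [8:15] → '1jp,1jp'.
Each match is replaced by 'X'.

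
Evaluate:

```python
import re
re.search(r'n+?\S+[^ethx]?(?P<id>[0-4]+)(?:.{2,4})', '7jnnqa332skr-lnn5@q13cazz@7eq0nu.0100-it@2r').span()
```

(2, 41)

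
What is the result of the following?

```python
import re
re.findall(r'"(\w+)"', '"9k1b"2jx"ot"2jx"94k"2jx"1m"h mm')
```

['9k1b', 'ot', '94k', '1m']

Scanning left to right: at [0:6] match '"9k1b"', group 1 = '9k1b'; at [9:13] match '"ot"', group 1 = 'ot'; at [16:21] match '"94k"', group 1 = '94k'; at [24:28] match '"1m"', group 1 = '1m'.
With a single group, `findall` returns only what that group captured — 4 items.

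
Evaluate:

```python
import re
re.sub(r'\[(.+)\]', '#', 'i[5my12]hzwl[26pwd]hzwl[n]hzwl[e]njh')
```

'i#njh'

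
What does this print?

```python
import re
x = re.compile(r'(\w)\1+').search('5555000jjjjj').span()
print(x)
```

`\1` has to match the exact text group 1 already captured.
The match spans [0:4] → '5555'.

(0, 4)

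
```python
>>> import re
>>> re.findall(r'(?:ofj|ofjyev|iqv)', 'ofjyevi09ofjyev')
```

['ofj', 'ofj']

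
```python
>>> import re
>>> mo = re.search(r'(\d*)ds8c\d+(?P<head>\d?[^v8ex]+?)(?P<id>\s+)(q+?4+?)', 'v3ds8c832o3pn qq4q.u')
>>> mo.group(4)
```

'qq4'

The match spans [1:17] → '3ds8c832o3pn qq4'.
Captured: group 1 = '3', group 2 = 'o3pn', group 3 = ' ', group 4 = 'qq4'.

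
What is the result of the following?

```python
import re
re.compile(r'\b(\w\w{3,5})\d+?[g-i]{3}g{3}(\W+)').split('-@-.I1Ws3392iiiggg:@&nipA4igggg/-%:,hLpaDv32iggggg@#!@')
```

['-@-.', 'I1Ws33', ':@&', 'nipA4igggg/-%:,', 'hLpaDv', '@#!@', '']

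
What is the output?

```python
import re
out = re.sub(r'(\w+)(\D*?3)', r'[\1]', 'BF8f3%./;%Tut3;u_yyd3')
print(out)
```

[BF8f3];[u_yyd]

This matches one or more of a word character (captured); then zero or more of a non-digit (lazy), then the literal '3' (captured).
Matches: at [0:14] → 'BF8f3%./;%Tut3'; at [15:21] → 'u_yyd3'.
Each match is replaced using the text its own group 1 captured.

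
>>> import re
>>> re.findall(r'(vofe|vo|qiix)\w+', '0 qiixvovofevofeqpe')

`findall` collects group 1 from the one match (1 total).

['qiix']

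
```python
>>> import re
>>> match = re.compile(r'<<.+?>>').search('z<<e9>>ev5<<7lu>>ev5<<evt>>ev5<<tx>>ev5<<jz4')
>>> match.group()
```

'<<e9>>'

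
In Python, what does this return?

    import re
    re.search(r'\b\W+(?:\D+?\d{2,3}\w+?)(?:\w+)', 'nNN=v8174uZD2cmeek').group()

'=v8174uZD2cmeek'

The pattern matches a word boundary (`\b`, zero-width); then one or more of a non-word character; then one or more of a non-digit (lazy), then 2 to 3 of a digit, then one or more of a word character (lazy) (non-capturing group); then one or more of a word character (non-capturing group).
Unlike `match`, `search` isn't anchored — it looks for the pattern anywhere in the string.
The match spans [3:18] → '=v8174uZD2cmeek'.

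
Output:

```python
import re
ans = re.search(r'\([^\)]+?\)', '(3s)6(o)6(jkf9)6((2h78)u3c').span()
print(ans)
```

`re.search` tries every starting position until one works.
The match spans [0:4] → '(3s)'.

(0, 4)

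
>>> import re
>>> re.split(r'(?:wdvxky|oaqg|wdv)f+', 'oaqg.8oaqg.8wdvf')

Matches to split on: at [12:16] → 'wdvf'.
Splitting on the pattern gives 2 pieces.

['oaqg.8oaqg.8', '']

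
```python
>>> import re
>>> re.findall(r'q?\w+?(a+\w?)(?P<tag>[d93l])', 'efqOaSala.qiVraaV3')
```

[('a', 'l'), ('aaV', '3')]

A non-greedy quantifier consumes as few characters as it can — just enough that the remainder of the pattern still matches from where it stops; whatever follows it matches normally.
With 2 capturing groups, `findall` returns a 2-tuple per match.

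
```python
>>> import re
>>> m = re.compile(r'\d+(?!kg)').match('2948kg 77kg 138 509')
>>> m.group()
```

A negative assertion filters positions out without eating any characters.
`re.match` won't scan ahead — the pattern has to work from the very first character.
The match spans [0:3] → '294'.

'294'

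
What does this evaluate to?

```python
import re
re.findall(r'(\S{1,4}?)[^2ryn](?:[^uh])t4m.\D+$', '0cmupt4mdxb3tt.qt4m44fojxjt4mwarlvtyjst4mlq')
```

The pattern matches 1 to 4 of a non-whitespace character (lazy) (captured); then any character except [2ryn]; then any character except [uh] (non-capturing group); then the literal 't4m', then any character, then one or more of a non-digit; then anchored at the end.
Scanning left to right: at [32:43] match 'lvtyjst4mlq', group 1 = 'lvty'.
Because there's exactly one group, `findall` drops the full match and keeps group 1 from the one hit.

['lvty']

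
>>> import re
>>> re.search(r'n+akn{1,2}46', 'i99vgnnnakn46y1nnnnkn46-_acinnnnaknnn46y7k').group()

'nnnakn46'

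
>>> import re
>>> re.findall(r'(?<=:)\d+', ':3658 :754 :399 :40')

Because the assertion is zero-width, the text it checks is not consumed and won't appear in the result.
Matches: at [1:5] → '3658'; at [7:10] → '754'; at [12:15] → '399'; at [17:19] → '40'.
No capturing groups, so `findall` returns the 4 full match strings.

['3658', '754', '399', '40']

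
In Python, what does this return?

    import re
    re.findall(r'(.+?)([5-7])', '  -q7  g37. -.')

The pattern matches one or more of any character (lazy) (captured); then a character in [5-7] (captured).
Multiple groups make `findall` return tuples — one 2-tuple for each match.

[('  -q', '7'), ('  g3', '7')]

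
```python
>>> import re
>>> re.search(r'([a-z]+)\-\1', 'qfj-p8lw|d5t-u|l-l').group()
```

The backreference `\1` re-matches whatever the first group consumed, character for character.
`re.search` tries every starting position until one works.
The match spans [15:18] → 'l-l'.
Captured: group 1 = 'l'.

'l-l'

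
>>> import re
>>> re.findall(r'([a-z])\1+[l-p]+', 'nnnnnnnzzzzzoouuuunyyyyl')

A backreference is literal: `\1` must see the identical characters the first group matched.
Walking the string: at [0:7] match 'nnnnnnn', group 1 = 'n'; at [7:14] match 'zzzzzoo', group 1 = 'z'; at [14:19] match 'uuuun', group 1 = 'u'; at [19:24] match 'yyyyl', group 1 = 'y'.
One capturing group, so `findall` returns just the captured substring from each match — 4 in all.

['n', 'z', 'u', 'y']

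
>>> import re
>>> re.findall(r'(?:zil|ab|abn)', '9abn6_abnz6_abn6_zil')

['ab', 'ab', 'ab', 'zil']

Alternation tries branches left to right and keeps the first one that lets the overall match succeed at that position.
`findall` yields the raw match text (4 of them) because the pattern has no groups.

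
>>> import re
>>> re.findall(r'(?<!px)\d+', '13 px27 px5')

['13', '7']

A negative assertion filters positions out without eating any characters.
Walking the string: at [0:2] → '13'; at [6:7] → '7'.
Since nothing is captured, `findall` lists the 2 matched substrings directly.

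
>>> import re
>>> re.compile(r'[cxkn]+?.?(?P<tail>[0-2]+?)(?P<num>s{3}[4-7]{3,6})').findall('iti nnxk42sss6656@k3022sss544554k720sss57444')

[('2', 'sss6656'), ('022', 'sss544554'), ('20', 'sss57444')]

This matches one or more of one of [cxkn] (lazy), then optionally any character; then one or more of a character in [0-2] (lazy) (captured as 'tail'); then exactly 3 of a literal 's', then 3 to 6 of a character in [4-7] (captured as 'num').
Scanning left to right: at [4:17] match 'nnxk42sss6656', groups = ('2', 'sss6656'); at [18:32] match 'k3022sss544554', groups = ('022', 'sss544554'); at [32:44] match 'k720sss57444', groups = ('20', 'sss57444').
Multiple groups make `findall` return tuples — one 2-tuple for each match.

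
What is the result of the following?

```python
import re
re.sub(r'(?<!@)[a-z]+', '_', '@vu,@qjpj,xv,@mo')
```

Because the assertion is negative and zero-width, positions next to the forbidden text are skipped.
Matches: at [2:3] → 'u'; at [6:9] → 'jpj'; at [10:12] → 'xv'; at [15:16] → 'o'.
`sub` substitutes '_' at each match site.

'@v_,@q_,_,@m_'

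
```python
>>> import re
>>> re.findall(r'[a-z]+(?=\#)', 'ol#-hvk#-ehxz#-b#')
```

The positive lookaround only admits positions where the adjacent text matches; those characters stay outside the span.
No capturing groups, so `findall` returns the 4 full match strings.

['ol', 'hvk', 'ehxz', 'b']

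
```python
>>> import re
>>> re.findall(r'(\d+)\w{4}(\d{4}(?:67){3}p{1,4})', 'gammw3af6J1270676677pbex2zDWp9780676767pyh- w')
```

[('2', '9780676767p')]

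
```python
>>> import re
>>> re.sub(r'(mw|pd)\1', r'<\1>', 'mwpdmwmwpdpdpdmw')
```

'mwpd<mw><pd>pdmw'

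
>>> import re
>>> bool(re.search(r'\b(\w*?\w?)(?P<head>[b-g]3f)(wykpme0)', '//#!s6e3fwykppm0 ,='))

This matches a word boundary (`\b`, zero-width); then zero or more of a word character (lazy), then optionally a word character (captured); then a character in [b-g], then the literal '3f' (captured as 'head'); then the literal 'wy', then the literal 'kpm', then the literal 'e0' (captured).
`search` walks the string left to right and returns the first match it finds.
Here no position works, so the call returns None, and `bool(None)` is False.

False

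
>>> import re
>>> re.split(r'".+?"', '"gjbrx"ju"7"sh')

['', 'ju', 'sh']

Because the quantifier is non-greedy, it stops expanding at the earliest point where the rest of the pattern can succeed.
Matches to split on: at [0:7] → '"gjbrx"'; at [9:12] → '"7"'.
Each match becomes a cut point; 3 segments remain.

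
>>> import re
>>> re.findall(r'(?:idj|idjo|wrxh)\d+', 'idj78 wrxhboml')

['idj78']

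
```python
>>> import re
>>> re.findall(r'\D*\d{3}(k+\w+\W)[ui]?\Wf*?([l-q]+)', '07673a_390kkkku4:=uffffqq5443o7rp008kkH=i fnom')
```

[('kkH=', 'nom')]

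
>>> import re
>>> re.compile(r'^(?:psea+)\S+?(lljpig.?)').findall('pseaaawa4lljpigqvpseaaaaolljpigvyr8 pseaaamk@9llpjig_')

Pattern: anchored at the start of the string; then the literal 'pse', then one or more of the literal 'a' (non-capturing group); then one or more of a non-whitespace character (lazy); then the literal 'llj', then the literal 'pig', then optionally any character (captured).
Walking the string: at [0:16] match 'pseaaawa4lljpigq', group 1 = 'lljpigq'.
`findall` collects group 1 from the one match (1 total).

['lljpigq']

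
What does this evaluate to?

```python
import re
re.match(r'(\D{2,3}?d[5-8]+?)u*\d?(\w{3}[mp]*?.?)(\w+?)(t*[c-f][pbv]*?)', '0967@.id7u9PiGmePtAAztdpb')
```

None

This matches 2 to 3 of a non-digit (lazy), then the literal 'd', then one or more of a character in [5-8] (lazy) (captured); then zero or more of a literal 'u', then optionally a digit; then exactly 3 of a word character, then zero or more of one of [mp] (lazy), then optionally any character (captured); then one or more of a word character (lazy) (captured); then zero or more of a literal 't', then a character in [c-f], then zero or more of one of [pbv] (lazy) (captured).
`re.match` only tries the pattern at the start of the string.
Here the string doesn't start with a match, so the call returns None.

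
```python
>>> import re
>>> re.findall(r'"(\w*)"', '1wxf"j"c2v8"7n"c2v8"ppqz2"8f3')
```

['j', '7n', 'ppqz2']

One capturing group, so `findall` returns just the captured substring from each match — 3 in all.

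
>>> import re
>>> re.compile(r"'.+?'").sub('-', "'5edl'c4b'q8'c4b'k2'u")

A non-greedy quantifier consumes as few characters as it can — just enough that the remainder of the pattern still matches from where it stops; whatever follows it matches normally.
Matches: at [0:6] → "'5edl'"; at [9:13] → "'q8'"; at [16:20] → "'k2'".
Each match is replaced by '-'.

'-c4b-c4b-u'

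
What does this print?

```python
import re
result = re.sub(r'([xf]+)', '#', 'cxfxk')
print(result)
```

c#k

Pattern: one or more of one of [xf] (captured).
Matches: at [1:4] → 'xfx'.
Each match is replaced by '#'.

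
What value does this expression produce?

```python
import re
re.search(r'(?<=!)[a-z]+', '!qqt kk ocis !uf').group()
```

'qqt'

The positive lookaround only admits positions where the adjacent text matches; those characters stay outside the span.
The match spans [1:4] → 'qqt'.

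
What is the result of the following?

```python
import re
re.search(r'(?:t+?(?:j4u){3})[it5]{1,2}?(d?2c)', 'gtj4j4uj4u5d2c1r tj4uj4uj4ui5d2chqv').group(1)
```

This matches one or more of a literal 't' (lazy), then the literal 'j4u' repeated 3 times (non-capturing group); then 1 to 2 of one of [it5] (lazy); then optionally a literal 'd', then the literal '2c' (captured).
Unlike `match`, `search` isn't anchored — it looks for the pattern anywhere in the string.
The match spans [17:32] → 'tj4uj4uj4ui5d2c'.
Captured: group 1 = 'd2c'.

'd2c'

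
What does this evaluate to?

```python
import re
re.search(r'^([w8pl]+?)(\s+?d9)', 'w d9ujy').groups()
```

The pattern matches anchored at the start of the string; then one or more of one of [w8pl] (lazy) (captured); then one or more of whitespace (lazy), then the literal 'd9' (captured).
`re.search` scans for the first position where the pattern succeeds.
The match spans [0:4] → 'w d9'.
Captured: group 1 = 'w', group 2 = ' d9'.

('w', ' d9')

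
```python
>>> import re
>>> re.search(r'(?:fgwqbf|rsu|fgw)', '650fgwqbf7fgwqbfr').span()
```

`|` is ordered: at each position the engine commits to the first alternative that works.
`search` walks the string left to right and returns the first match it finds.
The match spans [3:9] → 'fgwqbf'.

(3, 9)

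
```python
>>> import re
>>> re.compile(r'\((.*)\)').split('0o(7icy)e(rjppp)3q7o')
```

Matches to split on: at [2:16] → '(7icy)e(rjppp)'.
With a capturing group present, the delimiter's captured portion is kept in the result list.

['0o', '7icy)e(rjppp', '3q7o']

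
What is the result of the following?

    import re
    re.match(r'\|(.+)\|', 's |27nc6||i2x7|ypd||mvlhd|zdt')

`re.match` only tries the pattern at the start of the string.
Here position 0 doesn't satisfy it, so the call returns None.

None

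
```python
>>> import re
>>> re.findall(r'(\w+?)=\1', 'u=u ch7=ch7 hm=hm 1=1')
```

['u', 'ch7', 'hm', '1']

`\1` has to match the exact text group 1 already captured.
Walking the string: at [0:3] match 'u=u', group 1 = 'u'; at [4:11] match 'ch7=ch7', group 1 = 'ch7'; at [12:17] match 'hm=hm', group 1 = 'hm'; at [18:21] match '1=1', group 1 = '1'.
`findall` collects group 1 from each match (4 total).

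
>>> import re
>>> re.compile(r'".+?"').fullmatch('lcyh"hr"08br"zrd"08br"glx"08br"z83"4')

None

`re.fullmatch` requires the pattern to consume the entire string.
Here the pattern can't cover the whole string, so the call returns None.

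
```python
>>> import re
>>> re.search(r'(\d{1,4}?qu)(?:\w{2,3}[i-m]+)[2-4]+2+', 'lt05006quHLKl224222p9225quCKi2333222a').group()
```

'5006quHLKl224222'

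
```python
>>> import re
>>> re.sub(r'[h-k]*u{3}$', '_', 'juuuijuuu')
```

'juuu_'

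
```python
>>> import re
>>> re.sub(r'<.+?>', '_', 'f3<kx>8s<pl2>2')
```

'f3_8s_2'

Matches: at [2:6] → '<kx>'; at [8:13] → '<pl2>'.
Each match is replaced by '_'.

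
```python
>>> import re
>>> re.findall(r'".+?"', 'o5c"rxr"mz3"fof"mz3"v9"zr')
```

Scanning left to right: at [3:8] → '"rxr"'; at [11:16] → '"fof"'; at [19:23] → '"v9"'.
Since nothing is captured, `findall` lists the 3 matched substrings directly.

['"rxr"', '"fof"', '"v9"']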